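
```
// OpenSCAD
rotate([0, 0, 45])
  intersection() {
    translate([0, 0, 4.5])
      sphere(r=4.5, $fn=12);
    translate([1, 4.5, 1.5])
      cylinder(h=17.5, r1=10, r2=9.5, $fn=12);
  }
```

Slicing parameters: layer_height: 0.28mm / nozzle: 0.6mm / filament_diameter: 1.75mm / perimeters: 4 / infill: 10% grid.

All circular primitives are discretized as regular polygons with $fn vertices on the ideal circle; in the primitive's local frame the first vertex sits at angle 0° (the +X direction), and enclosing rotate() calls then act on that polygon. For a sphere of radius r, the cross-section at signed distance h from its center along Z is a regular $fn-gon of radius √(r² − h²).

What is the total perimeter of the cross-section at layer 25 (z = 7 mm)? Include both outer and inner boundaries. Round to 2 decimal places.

At z = 7 mm: the r=4.5 sphere slices to a regular 12-gon of circumradius 3.742 (√(r²−h²) with h=2.5 from center) (perimeter = 2·12·3.742·sin(180°/12) = 23.24 mm); the cone at (1, 4.5): at t=0.314 of its height the radius interpolates to r₁+(r₂−r₁)t = 9.843, giving a regular 12-gon of that circumradius (perimeter = 2·12·9.843·sin(180°/12) = 61.14 mm); Keeping only the common overlap: the r=4.5 sphere lies inside the cone at (1, 4.5), so it is kept whole — boundary = 23.24 mm; (whole slice rotated 45° about Z — lengths, areas and connectivity unchanged). Overall, the cross-section is a single solid region. Total boundary length (outer) = 23.24 mm.

23.24 mm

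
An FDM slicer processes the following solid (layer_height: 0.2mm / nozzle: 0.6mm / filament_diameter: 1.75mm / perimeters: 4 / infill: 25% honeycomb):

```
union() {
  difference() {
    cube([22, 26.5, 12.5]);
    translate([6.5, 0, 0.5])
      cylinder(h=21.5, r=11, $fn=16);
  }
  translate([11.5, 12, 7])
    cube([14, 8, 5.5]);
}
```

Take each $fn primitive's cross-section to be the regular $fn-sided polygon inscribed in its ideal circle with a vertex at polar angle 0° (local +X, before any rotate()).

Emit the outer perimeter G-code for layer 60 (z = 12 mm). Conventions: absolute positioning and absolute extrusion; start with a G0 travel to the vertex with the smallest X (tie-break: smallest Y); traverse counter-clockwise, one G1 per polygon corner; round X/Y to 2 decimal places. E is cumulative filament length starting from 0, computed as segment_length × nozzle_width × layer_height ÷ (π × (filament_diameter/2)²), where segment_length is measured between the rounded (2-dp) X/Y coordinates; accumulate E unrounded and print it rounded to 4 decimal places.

At z = 12 mm: the cube (footprint 22×26.5) is included at this height; the r=11 cylinder at (6.5, 0) gives a regular 16-gon of circumradius 11 (constant along its height); After the difference (first − rest): starting from the 22×26.5 cube, the r=11 cylinder at (6.5, 0) partially overlaps it — only the 158.68 mm² overlap (of its 370.44 mm²) is removed, clipping the outline — 1 connected region; the cube at (11.5, 12) is present — its section is the full 14×8 rectangle; Merging all regions: the regions partially overlap (shared area 84.00 mm²), so overlapping operands fuse into one piece — 1 connected region. The outline is a single polygon with 14 vertices. Extrusion per mm of travel: 0.6 × 0.2 / (π × 0.875²) = 0.049890. Accumulating E over each segment gives final E = 5.0930.

G0 X0.00 Y8.63 Z12.00
G1 X2.29 Y10.16 E0.1374
G1 X6.50 Y11.00 E0.3516
G1 X10.71 Y10.16 E0.5658
G1 X14.28 Y7.78 E0.7798
G1 X16.66 Y4.21 E0.9939
G1 X17.50 Y0.00 E1.2081
G1 X22.00 Y0.00 E1.4326
G1 X22.00 Y12.00 E2.0312
G1 X25.50 Y12.00 E2.2059
G1 X25.50 Y20.00 E2.6050
G1 X22.00 Y20.00 E2.7796
G1 X22.00 Y26.50 E3.1039
G1 X0.00 Y26.50 E4.2015
G1 X0.00 Y8.63 E5.0930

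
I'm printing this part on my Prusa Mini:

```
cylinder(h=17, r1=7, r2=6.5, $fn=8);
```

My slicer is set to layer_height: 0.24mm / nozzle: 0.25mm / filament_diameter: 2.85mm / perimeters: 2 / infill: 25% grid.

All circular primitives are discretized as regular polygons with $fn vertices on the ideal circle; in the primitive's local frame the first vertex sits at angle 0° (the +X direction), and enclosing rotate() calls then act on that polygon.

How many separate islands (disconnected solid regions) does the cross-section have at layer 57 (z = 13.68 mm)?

At z = 13.68 mm: the cone (r1=7→r2=6.5) has section circumradius 6.598 here — a regular 8-gon. Overall, the cross-section is a single solid region. Island count = 1.

1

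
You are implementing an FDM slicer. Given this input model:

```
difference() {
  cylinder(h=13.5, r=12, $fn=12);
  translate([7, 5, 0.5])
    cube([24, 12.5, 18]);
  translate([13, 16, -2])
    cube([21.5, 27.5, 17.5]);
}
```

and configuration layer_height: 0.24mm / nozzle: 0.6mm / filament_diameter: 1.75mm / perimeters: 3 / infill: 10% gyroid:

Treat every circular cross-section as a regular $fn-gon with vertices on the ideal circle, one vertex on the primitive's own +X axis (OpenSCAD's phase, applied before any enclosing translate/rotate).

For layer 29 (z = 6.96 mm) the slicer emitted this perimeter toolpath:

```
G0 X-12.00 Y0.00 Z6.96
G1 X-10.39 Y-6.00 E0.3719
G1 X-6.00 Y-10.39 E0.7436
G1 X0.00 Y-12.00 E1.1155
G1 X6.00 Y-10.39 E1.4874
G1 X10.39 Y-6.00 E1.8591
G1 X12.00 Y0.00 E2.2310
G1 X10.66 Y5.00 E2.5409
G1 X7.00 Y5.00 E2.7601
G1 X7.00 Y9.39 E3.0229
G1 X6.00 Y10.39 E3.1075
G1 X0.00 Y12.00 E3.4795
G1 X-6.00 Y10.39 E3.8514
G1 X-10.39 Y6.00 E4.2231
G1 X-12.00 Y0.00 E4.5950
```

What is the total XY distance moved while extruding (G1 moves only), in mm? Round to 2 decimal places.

76.75 mm

Sum the Euclidean lengths of each G1 segment: total = 76.75 mm.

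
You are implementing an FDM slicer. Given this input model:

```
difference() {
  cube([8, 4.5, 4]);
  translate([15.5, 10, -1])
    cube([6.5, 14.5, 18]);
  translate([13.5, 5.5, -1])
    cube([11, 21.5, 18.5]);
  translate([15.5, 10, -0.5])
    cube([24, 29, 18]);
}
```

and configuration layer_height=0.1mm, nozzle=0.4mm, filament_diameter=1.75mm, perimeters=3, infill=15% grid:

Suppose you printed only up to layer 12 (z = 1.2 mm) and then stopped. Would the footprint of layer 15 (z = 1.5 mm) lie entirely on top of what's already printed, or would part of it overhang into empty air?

entirely on top

Compare the two slices. At z = 1.2: the cube (footprint 8×4.5) is included at this height (area 36.00 mm²); the 6.5×14.5 cube at (15.5, 10) contributes its full rectangle (area 94.25 mm²); the cube at (13.5, 5.5) (footprint 11×21.5) is included at this height (area 236.50 mm²); the cube at (15.5, 10) is present — its section is the full 24×29 rectangle (area 696.00 mm²); Subtracting the remaining from the first: starting from the 8×4.5 cube (36.00 mm²), the 6.5×14.5 cube at (15.5, 10) misses the remaining region (no effect); the 11×21.5 cube at (13.5, 5.5) misses the remaining region (no effect); the 24×29 cube at (15.5, 10) misses the remaining region (no effect) — area = 36.00 mm². At z = 1.5: the 8×4.5 cube contributes its full rectangle (area 36.00 mm²); the 6.5×14.5 cube at (15.5, 10) contributes its full rectangle (area 94.25 mm²); the 11×21.5 cube at (13.5, 5.5) contributes its full rectangle (area 236.50 mm²); the cube at (15.5, 10) (footprint 24×29) is included at this height (area 696.00 mm²); After the difference (first − rest): starting from the 8×4.5 cube (36.00 mm²), the 6.5×14.5 cube at (15.5, 10) misses the remaining region (no effect); the 11×21.5 cube at (13.5, 5.5) misses the remaining region (no effect); the 24×29 cube at (15.5, 10) misses the remaining region (no effect) — area = 36.00 mm². Checking containment: the cross-section at z = 1.5 is a subset of the cross-section at z = 1.2.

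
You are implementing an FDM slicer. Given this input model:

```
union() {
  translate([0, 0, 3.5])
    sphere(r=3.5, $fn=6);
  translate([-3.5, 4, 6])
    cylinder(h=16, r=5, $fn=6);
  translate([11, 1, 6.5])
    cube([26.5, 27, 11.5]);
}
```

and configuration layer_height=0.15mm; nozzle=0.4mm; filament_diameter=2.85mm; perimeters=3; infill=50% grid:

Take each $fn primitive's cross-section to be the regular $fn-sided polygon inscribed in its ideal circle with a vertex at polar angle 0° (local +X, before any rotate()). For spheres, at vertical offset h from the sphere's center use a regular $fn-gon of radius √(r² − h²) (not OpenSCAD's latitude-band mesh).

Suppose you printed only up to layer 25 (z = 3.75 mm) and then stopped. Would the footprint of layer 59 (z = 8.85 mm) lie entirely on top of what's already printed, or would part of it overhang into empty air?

Compare the two slices. At z = 3.75: the r=3.5 sphere slices to a regular 6-gon of circumradius 3.491 (√(r²−h²) with h=0.25 from center) (area = (6/2)·3.491²·sin(360°/6) = 31.66 mm²); the cylinder at (-3.5, 4) is absent (z outside [6, 22]); the cube at (11, 1) does not reach this height (z outside [6.5, 18]); Combining (union): only the r=3.5 sphere is present, so the union is just that shape — area = 31.66 mm². At z = 8.85: the sphere is not intersected at this z (|z−center|=5.350 > r=3.5); the cylinder at (-3.5, 4): section is a regular 6-gon, circumradius r=5 (area = (6/2)·5.000²·sin(360°/6) = 64.95 mm²); the cube at (11, 1) (footprint 26.5×27) is included at this height (area 715.50 mm²); Combining (union): the 2 present regions are separate (no shared area or edge), so areas and boundary lengths simply add and each stays a separate island — area = 780.45 mm². Checking containment: at z = 8.85 the cross-section extends beyond the z = 3.75 cross-section by about 771.52 mm².

part overhangs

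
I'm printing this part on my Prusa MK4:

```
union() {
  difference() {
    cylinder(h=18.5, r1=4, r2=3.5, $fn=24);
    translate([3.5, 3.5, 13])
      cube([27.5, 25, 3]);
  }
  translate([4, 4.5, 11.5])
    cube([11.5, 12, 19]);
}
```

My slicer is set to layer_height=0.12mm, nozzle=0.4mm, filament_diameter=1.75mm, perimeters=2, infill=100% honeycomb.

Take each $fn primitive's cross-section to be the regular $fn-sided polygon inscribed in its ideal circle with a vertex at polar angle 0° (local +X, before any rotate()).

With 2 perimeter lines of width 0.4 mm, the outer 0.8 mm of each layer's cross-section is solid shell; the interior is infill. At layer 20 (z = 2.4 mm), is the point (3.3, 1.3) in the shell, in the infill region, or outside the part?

shell

At z = 2.4 mm: the cone (r1=4→r2=3.5) has section circumradius 3.935 here — a regular 24-gon; the cube at (3.5, 3.5) is not intersected at this z (z outside [13, 16]); Taking the first minus the rest: none of the subtracted shapes is present at this height, so the cone is unchanged — 1 connected region; the cube at (4, 4.5) is not intersected at this z (z outside [11.5, 30.5]); Combining (union): only the result so far is present, so the union is just that shape — 1 connected region. Overall, the cross-section is a single solid region. The nearest boundary edge runs (3.80, 1.02)→(3.41, 1.97); distance from the point to it = 0.36 mm. The point is inside the cross-section, 0.36 mm from the nearest boundary — within the 0.8 mm shell band (2 × 0.4).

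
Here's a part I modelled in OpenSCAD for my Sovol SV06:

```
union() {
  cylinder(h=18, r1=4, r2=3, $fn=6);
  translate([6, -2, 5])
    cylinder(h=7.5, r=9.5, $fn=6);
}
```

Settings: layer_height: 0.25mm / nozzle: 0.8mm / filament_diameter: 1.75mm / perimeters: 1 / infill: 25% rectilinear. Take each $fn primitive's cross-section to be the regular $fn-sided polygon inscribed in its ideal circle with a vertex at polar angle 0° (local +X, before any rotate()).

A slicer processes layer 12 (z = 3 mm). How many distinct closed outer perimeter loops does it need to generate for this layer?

1

At z = 3 mm: the cone: at t=0.167 of its height the radius interpolates to r₁+(r₂−r₁)t = 3.833, giving a regular 6-gon of that circumradius; the cylinder at (6, -2) does not reach this height (z outside [5, 12.5]); Merging all regions: only the cone is present, so the union is just that shape — 1 connected region. The result has 1 disconnected region.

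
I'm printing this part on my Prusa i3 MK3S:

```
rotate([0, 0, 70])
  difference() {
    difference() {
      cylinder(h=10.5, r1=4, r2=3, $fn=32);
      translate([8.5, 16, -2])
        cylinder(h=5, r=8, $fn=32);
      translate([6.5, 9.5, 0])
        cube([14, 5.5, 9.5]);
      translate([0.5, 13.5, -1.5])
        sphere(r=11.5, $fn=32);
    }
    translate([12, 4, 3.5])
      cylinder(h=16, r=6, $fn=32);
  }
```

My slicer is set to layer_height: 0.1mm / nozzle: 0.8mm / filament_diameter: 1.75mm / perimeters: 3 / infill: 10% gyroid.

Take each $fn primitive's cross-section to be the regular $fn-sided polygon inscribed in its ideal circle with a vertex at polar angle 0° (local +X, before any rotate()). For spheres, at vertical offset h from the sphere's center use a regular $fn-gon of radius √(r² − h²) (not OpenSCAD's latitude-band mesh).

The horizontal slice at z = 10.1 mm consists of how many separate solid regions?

At z = 10.1 mm: the cone: at t=0.962 of its height the radius interpolates to r₁+(r₂−r₁)t = 3.038, giving a regular 32-gon of that circumradius; the cylinder at (8.5, 16) is not intersected at this z (z outside [-2, 3]); the cube at (6.5, 9.5) is absent (z outside [0, 9.5]); the sphere at (0.5, 13.5) is not intersected at this z (|z−center|=11.600 > r=11.5); Subtracting the remaining from the first: none of the subtracted shapes is present at this height, so the cone is unchanged — 1 connected region; the r=6 cylinder at (12, 4) gives a regular 32-gon of circumradius 6 (constant along its height); After the difference (first − rest): starting from the result so far, the r=6 cylinder at (12, 4) misses the remaining region (no effect) — 1 connected region; (rotated 70° about Z; rotation is an isometry so areas/perimeters/island counts are preserved). The result has 1 disconnected region.

1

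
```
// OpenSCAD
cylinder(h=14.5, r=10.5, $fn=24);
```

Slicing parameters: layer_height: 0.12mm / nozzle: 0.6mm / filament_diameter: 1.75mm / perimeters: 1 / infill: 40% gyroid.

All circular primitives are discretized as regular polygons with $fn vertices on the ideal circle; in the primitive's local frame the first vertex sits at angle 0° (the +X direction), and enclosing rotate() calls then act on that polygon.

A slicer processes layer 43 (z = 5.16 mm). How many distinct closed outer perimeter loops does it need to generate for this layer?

1

At z = 5.16 mm: the r=10.5 cylinder contributes a regular 24-gon of circumradius 10.5. The result has 1 disconnected region.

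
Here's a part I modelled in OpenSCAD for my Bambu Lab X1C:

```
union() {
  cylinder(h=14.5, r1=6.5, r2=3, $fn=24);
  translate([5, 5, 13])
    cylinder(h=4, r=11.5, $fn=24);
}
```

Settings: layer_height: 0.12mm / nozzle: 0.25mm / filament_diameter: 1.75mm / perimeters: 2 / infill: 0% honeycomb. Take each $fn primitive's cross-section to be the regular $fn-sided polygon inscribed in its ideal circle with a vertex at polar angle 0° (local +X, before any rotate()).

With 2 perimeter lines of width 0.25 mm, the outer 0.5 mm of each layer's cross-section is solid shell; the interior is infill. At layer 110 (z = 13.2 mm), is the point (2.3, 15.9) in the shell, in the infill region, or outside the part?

At z = 13.2 mm: the cone contributes a regular 24-gon of circumradius 3.314 (interpolated between r1=6.5 and r2=3 at t=0.910); the r=11.5 cylinder at (5, 5) contributes a regular 24-gon of circumradius 11.5; Combining (union): the cone lies entirely inside the r=11.5 cylinder at (5, 5), so the union is just the r=11.5 cylinder at (5, 5) — 1 connected region. Overall, the cross-section is a single solid region. The nearest boundary edge runs (2.02, 16.11)→(5.00, 16.50); distance from the point to it = 0.24 mm. The point is inside the cross-section, 0.24 mm from the nearest boundary — within the 0.5 mm shell band (2 × 0.25).

shell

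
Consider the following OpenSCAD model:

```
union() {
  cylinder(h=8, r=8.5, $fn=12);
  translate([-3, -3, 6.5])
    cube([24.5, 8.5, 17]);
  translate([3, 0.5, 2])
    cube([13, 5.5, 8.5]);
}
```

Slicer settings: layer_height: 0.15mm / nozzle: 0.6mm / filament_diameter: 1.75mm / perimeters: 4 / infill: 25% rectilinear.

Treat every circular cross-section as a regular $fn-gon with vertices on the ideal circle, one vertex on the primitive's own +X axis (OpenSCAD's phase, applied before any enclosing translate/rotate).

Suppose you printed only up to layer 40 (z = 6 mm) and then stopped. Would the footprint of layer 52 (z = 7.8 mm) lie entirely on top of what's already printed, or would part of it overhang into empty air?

part overhangs

Compare the two slices. At z = 6: the cylinder: section is a regular 12-gon, circumradius r=8.5 (area = (12/2)·8.500²·sin(360°/12) = 216.75 mm²); the cube at (-3, -3) is not intersected at this z (z outside [6.5, 23.5]); the cube at (3, 0.5) is present — its section is the full 13×5.5 rectangle (area 71.50 mm²); Merging all regions: the regions partially overlap — summed areas 288.25 mm² minus the doubly-counted overlap 24.34 mm² gives 263.91 mm² — area = 263.91 mm². At z = 7.8: the cylinder: section is a regular 12-gon, circumradius r=8.5 (area = (12/2)·8.500²·sin(360°/12) = 216.75 mm²); the cube at (-3, -3) (footprint 24.5×8.5) is included at this height (area 208.25 mm²); the 13×5.5 cube at (3, 0.5) contributes its full rectangle (area 71.50 mm²); Combining (union): the regions partially overlap — summed areas 496.50 mm² minus the doubly-counted overlap 158.35 mm² gives 338.15 mm² — area = 338.15 mm². Checking containment: at z = 7.8 the cross-section extends beyond the z = 6 cross-section by about 74.24 mm².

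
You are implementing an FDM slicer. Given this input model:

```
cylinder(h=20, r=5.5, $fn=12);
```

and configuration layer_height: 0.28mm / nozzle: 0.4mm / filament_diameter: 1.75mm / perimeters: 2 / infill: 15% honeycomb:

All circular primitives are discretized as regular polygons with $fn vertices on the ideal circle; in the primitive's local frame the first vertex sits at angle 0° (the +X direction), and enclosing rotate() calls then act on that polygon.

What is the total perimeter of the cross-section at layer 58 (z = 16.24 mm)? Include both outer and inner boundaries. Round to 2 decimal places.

At z = 16.24 mm: the r=5.5 cylinder contributes a regular 12-gon of circumradius 5.5 (perimeter = 2·12·5.500·sin(180°/12) = 34.16 mm). Overall, the cross-section is a single solid region. Total boundary length (outer) = 34.16 mm.

34.16 mm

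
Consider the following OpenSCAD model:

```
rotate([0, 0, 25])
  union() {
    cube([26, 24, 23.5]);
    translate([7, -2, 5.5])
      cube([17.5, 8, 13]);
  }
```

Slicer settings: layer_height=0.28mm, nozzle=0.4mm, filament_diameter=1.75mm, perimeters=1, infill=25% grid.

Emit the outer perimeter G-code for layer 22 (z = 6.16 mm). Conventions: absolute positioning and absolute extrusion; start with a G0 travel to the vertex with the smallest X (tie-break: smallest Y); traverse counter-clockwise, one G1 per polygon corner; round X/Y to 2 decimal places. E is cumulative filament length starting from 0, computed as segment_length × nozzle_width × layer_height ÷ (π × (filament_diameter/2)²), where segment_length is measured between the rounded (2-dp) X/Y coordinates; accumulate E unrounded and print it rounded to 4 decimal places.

G0 X-10.14 Y21.75 Z6.16
G1 X0.00 Y0.00 E1.1174
G1 X6.34 Y2.96 E1.4432
G1 X7.19 Y1.15 E1.5363
G1 X23.05 Y8.54 E2.3511
G1 X22.20 Y10.35 E2.4442
G1 X23.56 Y10.99 E2.5142
G1 X13.42 Y32.74 E3.6316
G1 X-10.14 Y21.75 E4.8422

At z = 6.16 mm: the 26×24 cube contributes its full rectangle; the cube at (7, -2) (footprint 17.5×8) is included at this height; Merging all regions: the regions partially overlap (shared area 105.00 mm²), so overlapping operands fuse into one piece — 1 connected region; (rotated 25° about Z; rotation is an isometry so areas/perimeters/island counts are preserved). The outline is a single polygon with 8 vertices. Extrusion per mm of travel: 0.4 × 0.28 / (π × 0.875²) = 0.046564. Accumulating E over each segment gives final E = 4.8422.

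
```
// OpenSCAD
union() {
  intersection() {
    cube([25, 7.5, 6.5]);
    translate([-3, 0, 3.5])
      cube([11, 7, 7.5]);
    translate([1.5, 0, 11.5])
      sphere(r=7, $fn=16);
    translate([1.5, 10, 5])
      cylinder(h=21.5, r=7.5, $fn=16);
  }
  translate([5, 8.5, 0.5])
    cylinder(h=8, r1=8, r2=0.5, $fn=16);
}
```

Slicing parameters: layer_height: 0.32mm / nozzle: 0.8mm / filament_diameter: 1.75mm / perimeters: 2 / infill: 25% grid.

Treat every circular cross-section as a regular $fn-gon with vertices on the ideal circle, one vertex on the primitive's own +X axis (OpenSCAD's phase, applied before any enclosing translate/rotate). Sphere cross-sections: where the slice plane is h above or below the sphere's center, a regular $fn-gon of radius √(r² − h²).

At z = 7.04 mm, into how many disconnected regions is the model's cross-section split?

At z = 7.04 mm: the cube is absent (z outside [0, 6.5]); the 11×7 cube at (-3, 0) contributes its full rectangle; the r=7 sphere at (1.5, 0) contributes a regular 16-gon of circumradius √(7²−4.46²) = 5.395; the r=7.5 cylinder at (1.5, 10) contributes a regular 16-gon of circumradius 7.5; Keeping only the common overlap: at least one operand is absent at this height, so nothing remains; the cone at (5, 8.5) (r1=8→r2=0.5) has section circumradius 1.869 here — a regular 16-gon; Combining (union): only the cone at (5, 8.5) is present, so the union is just that shape — 1 connected region. The result has 1 disconnected region.

1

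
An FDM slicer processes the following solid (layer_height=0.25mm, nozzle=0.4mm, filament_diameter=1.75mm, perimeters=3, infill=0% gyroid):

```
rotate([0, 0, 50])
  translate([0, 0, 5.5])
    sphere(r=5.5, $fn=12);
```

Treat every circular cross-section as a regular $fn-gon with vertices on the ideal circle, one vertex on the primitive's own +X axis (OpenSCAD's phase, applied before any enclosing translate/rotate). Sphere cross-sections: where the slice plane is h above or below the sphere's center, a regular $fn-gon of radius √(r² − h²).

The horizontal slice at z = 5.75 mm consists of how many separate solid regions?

1

At z = 5.75 mm: the r=5.5 sphere contributes a regular 12-gon of circumradius √(5.5²−0.25²) = 5.494; (whole slice rotated 50° about Z — lengths, areas and connectivity unchanged). The result has 1 disconnected region.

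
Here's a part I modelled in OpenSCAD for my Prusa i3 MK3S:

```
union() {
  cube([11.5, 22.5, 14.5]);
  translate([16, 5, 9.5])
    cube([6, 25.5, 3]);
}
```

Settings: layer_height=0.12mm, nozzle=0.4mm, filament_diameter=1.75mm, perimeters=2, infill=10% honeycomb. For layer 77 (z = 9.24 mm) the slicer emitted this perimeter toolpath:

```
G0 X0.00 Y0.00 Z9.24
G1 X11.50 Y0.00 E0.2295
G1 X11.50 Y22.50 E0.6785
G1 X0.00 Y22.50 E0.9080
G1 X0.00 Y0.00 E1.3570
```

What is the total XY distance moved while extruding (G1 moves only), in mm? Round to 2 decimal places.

Sum the Euclidean lengths of each G1 segment: total = 68.00 mm.

68.00 mm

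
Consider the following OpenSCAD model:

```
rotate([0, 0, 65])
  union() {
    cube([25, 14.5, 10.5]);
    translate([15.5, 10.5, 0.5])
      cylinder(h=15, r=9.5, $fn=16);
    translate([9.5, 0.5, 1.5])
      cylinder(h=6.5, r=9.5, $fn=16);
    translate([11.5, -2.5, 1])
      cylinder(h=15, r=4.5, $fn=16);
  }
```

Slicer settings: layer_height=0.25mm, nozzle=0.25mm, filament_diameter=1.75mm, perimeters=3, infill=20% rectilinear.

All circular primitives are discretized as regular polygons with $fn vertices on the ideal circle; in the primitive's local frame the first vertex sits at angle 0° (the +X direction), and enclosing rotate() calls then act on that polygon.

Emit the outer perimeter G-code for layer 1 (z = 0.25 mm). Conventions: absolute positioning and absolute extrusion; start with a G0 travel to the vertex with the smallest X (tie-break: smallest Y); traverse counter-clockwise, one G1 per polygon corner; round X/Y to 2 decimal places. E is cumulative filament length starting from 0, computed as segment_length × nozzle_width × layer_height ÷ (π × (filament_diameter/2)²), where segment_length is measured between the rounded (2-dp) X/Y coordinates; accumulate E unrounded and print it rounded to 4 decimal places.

G0 X-13.14 Y6.13 Z0.25
G1 X0.00 Y0.00 E0.3768
G1 X10.57 Y22.66 E1.0265
G1 X-2.58 Y28.79 E1.4035
G1 X-13.14 Y6.13 E2.0531

At z = 0.25 mm: the cube is present — its section is the full 25×14.5 rectangle; the cylinder at (15.5, 10.5) is not intersected at this z (z outside [0.5, 15.5]); the cylinder at (9.5, 0.5) is absent (z outside [1.5, 8]); the cylinder at (11.5, -2.5) is absent (z outside [1, 16]); Taking the union: only the 25×14.5 cube is present, so the union is just that shape — 1 connected region; (whole slice rotated 65° about Z — lengths, areas and connectivity unchanged). The outline is a single polygon with 4 vertices. Extrusion per mm of travel: 0.25 × 0.25 / (π × 0.875²) = 0.025984. Accumulating E over each segment gives final E = 2.0531.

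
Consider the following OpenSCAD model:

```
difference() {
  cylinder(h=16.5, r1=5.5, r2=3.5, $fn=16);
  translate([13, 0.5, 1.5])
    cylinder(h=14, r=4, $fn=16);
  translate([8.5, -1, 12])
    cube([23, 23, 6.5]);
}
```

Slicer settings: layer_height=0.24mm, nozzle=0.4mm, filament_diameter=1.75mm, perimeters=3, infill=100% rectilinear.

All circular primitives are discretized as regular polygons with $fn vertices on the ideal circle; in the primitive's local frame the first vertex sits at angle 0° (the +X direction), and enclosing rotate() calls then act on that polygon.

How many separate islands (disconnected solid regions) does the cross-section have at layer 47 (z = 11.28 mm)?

1

At z = 11.28 mm: the cone contributes a regular 16-gon of circumradius 4.133 (interpolated between r1=5.5 and r2=3.5 at t=0.684); the r=4 cylinder at (13, 0.5) contributes a regular 16-gon of circumradius 4; the cube at (8.5, -1) is absent (z outside [12, 18.5]); Subtracting the remaining from the first: starting from the cone, the r=4 cylinder at (13, 0.5) misses the remaining region (no effect) — 1 connected region. Overall, the cross-section is a single solid region. Island count = 1.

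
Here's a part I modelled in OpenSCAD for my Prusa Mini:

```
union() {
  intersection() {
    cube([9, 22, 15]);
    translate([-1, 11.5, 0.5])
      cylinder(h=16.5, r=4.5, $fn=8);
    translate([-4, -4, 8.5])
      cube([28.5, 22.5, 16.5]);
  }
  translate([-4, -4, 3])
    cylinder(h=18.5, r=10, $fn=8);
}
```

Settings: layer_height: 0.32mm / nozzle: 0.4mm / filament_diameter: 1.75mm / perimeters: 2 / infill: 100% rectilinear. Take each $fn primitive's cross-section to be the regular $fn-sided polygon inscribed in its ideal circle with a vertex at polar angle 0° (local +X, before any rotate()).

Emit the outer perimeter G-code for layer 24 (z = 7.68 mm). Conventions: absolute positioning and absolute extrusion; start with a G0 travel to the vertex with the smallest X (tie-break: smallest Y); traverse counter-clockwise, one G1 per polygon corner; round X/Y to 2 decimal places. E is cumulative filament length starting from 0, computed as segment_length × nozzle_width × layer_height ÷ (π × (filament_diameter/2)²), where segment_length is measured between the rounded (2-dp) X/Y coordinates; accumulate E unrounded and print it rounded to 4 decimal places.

G0 X-14.00 Y-4.00 Z7.68
G1 X-11.07 Y-11.07 E0.4073
G1 X-4.00 Y-14.00 E0.8145
G1 X3.07 Y-11.07 E1.2218
G1 X6.00 Y-4.00 E1.6291
G1 X3.07 Y3.07 E2.0363
G1 X-4.00 Y6.00 E2.4436
G1 X-11.07 Y3.07 E2.8509
G1 X-14.00 Y-4.00 E3.2581

At z = 7.68 mm: the cube (footprint 9×22) is included at this height; the cylinder at (-1, 11.5): section is a regular 8-gon, circumradius r=4.5; the cube at (-4, -4) does not reach this height (z outside [8.5, 25]); After intersecting: at least one operand is absent at this height, so nothing remains; the r=10 cylinder at (-4, -4) contributes a regular 8-gon of circumradius 10; Combining (union): only the r=10 cylinder at (-4, -4) is present, so the union is just that shape — 1 connected region. The outline is a single polygon with 8 vertices. Extrusion per mm of travel: 0.4 × 0.32 / (π × 0.875²) = 0.053216. Accumulating E over each segment gives final E = 3.2581.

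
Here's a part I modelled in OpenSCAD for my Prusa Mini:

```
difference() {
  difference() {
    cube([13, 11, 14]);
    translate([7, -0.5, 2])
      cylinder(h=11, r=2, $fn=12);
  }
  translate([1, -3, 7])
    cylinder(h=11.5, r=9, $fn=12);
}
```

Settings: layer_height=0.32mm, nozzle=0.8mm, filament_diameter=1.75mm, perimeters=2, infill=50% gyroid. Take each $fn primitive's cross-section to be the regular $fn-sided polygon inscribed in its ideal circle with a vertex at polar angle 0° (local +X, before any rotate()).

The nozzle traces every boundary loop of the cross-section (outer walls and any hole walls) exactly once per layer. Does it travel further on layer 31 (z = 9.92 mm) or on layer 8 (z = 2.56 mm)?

Layer 31 (z = 9.92): the 13×11 cube contributes its full rectangle (perimeter 48.00 mm); the r=2 cylinder at (7, -0.5) contributes a regular 12-gon of circumradius 2 (perimeter = 2·12·2.000·sin(180°/12) = 12.42 mm); Subtracting the remaining from the first: starting from the 13×11 cube, the r=2 cylinder at (7, -0.5) partially overlaps it — only the 4.07 mm² overlap (of its 12.00 mm²) is removed, clipping the outline — boundary = 49.44 mm; the r=9 cylinder at (1, -3) contributes a regular 12-gon of circumradius 9 (perimeter = 2·12·9.000·sin(180°/12) = 55.90 mm); Subtracting the remaining from the first: starting from that combined region, the r=9 cylinder at (1, -3) partially overlaps it — only the 36.75 mm² overlap (of its 243.00 mm²) is removed, clipping the outline — boundary = 44.98 mm. So its perimeter = 44.98 mm. Layer 8 (z = 2.56): the 13×11 cube contributes its full rectangle (perimeter 48.00 mm); the cylinder at (7, -0.5): section is a regular 12-gon, circumradius r=2 (perimeter = 2·12·2.000·sin(180°/12) = 12.42 mm); Subtracting the remaining from the first: starting from the 13×11 cube, the r=2 cylinder at (7, -0.5) partially overlaps it — only the 4.07 mm² overlap (of its 12.00 mm²) is removed, clipping the outline — boundary = 49.44 mm; the cylinder at (1, -3) is not intersected at this z (z outside [7, 18.5]); After the difference (first − rest): none of the subtracted shapes is present at this height, so the result so far is unchanged — boundary = 49.44 mm. So its perimeter = 49.44 mm. Layer 8 is larger (49.44 vs 44.98 mm).

layer 8 (z = 2.56 mm)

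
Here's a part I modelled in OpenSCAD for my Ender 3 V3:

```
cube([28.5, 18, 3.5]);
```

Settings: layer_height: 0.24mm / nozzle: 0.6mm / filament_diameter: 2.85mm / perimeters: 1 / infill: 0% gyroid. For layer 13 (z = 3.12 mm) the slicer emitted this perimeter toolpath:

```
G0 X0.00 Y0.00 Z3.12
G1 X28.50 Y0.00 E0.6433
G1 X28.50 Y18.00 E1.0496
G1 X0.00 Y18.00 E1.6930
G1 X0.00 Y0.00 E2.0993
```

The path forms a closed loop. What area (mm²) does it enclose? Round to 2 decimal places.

513.00 mm²

Apply the shoelace formula to the sequence of (X, Y) vertices; enclosed area = 513.00 mm².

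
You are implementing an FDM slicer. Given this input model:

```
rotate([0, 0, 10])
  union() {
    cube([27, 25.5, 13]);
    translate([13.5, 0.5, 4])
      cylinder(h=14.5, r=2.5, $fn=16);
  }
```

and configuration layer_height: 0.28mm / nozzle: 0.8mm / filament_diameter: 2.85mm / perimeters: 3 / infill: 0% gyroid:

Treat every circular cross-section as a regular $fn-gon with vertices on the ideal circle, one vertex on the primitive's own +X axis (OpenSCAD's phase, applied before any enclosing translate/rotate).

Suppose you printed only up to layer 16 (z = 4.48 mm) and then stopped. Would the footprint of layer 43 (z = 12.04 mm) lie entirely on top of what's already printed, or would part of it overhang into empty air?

entirely on top

Compare the two slices. At z = 4.48: the cube is present — its section is the full 27×25.5 rectangle (area 688.50 mm²); the r=2.5 cylinder at (13.5, 0.5) gives a regular 16-gon of circumradius 2.5 (constant along its height) (area = (16/2)·2.500²·sin(360°/16) = 19.13 mm²); Combining (union): the regions partially overlap — summed areas 707.63 mm² minus the doubly-counted overlap 12.02 mm² gives 695.62 mm² — area = 695.62 mm²; (whole slice rotated 10° about Z — lengths, areas and connectivity unchanged). At z = 12.04: the cube (footprint 27×25.5) is included at this height (area 688.50 mm²); the r=2.5 cylinder at (13.5, 0.5) gives a regular 16-gon of circumradius 2.5 (constant along its height) (area = (16/2)·2.500²·sin(360°/16) = 19.13 mm²); Merging all regions: the regions partially overlap — summed areas 707.63 mm² minus the doubly-counted overlap 12.02 mm² gives 695.62 mm² — area = 695.62 mm²; (whole slice rotated 10° about Z — lengths, areas and connectivity unchanged). Checking containment: the cross-section at z = 12.04 is a subset of the cross-section at z = 4.48.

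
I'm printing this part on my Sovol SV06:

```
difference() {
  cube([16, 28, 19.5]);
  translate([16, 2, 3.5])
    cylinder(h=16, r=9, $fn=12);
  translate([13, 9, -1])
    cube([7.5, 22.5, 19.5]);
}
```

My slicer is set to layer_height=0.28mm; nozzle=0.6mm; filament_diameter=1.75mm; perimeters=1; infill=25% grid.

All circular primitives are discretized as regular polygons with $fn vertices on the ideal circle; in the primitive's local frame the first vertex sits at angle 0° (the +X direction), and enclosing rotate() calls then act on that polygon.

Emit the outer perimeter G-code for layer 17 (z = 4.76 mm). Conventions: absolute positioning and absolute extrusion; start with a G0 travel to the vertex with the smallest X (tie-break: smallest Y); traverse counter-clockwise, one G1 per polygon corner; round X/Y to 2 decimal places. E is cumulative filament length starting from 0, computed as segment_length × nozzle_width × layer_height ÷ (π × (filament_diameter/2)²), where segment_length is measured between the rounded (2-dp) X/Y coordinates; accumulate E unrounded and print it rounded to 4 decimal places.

G0 X0.00 Y0.00 Z4.76
G1 X7.54 Y0.00 E0.5266
G1 X7.00 Y2.00 E0.6713
G1 X8.21 Y6.50 E0.9968
G1 X11.50 Y9.79 E1.3218
G1 X13.00 Y10.20 E1.4304
G1 X13.00 Y28.00 E2.6737
G1 X0.00 Y28.00 E3.5817
G1 X0.00 Y0.00 E5.5374

At z = 4.76 mm: the cube (footprint 16×28) is included at this height; the cylinder at (16, 2): section is a regular 12-gon, circumradius r=9; the 7.5×22.5 cube at (13, 9) contributes its full rectangle; Subtracting the remaining from the first: starting from the 16×28 cube, the r=9 cylinder at (16, 2) partially overlaps it — only the 78.21 mm² overlap (of its 243.00 mm²) is removed, clipping the outline; the 7.5×22.5 cube at (13, 9) partially overlaps it — only the 52.21 mm² overlap (of its 168.75 mm²) is removed, clipping the outline — 1 connected region. The outline is a single polygon with 8 vertices. Extrusion per mm of travel: 0.6 × 0.28 / (π × 0.875²) = 0.069846. Accumulating E over each segment gives final E = 5.5374.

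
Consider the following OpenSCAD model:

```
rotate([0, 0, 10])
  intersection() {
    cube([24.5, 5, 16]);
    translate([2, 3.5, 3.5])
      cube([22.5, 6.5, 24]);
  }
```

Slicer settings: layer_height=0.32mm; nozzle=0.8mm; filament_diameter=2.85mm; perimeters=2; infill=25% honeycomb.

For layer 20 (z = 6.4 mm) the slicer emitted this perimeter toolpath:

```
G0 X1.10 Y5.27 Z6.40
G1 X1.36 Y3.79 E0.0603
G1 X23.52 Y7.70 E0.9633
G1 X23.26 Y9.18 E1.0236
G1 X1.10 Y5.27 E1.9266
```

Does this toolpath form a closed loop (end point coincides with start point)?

yes

Start point (G0): (1.10, 5.27). End point (last G1): the path returns to the start — closed.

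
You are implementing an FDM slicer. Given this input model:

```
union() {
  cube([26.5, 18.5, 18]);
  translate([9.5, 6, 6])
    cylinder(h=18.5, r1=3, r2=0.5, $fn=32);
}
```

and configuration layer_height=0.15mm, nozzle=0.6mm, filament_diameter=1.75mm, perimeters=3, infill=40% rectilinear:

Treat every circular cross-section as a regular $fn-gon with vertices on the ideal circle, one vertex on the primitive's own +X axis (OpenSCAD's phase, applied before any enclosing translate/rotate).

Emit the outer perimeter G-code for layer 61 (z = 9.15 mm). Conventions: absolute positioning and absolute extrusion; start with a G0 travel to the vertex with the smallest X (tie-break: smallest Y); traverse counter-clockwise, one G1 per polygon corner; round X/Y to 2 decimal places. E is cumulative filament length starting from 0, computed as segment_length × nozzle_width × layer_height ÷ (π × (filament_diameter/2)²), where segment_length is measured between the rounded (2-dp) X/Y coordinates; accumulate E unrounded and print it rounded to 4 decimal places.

At z = 9.15 mm: the 26.5×18.5 cube contributes its full rectangle; the cone at (9.5, 6): at t=0.170 of its height the radius interpolates to r₁+(r₂−r₁)t = 2.574, giving a regular 32-gon of that circumradius; Combining (union): the cone at (9.5, 6) lies entirely inside the 26.5×18.5 cube, so the union is just the 26.5×18.5 cube — 1 connected region. The outline is a single polygon with 4 vertices. Extrusion per mm of travel: 0.6 × 0.15 / (π × 0.875²) = 0.037418. Accumulating E over each segment gives final E = 3.3676.

G0 X0.00 Y0.00 Z9.15
G1 X26.50 Y0.00 E0.9916
G1 X26.50 Y18.50 E1.6838
G1 X0.00 Y18.50 E2.6754
G1 X0.00 Y0.00 E3.3676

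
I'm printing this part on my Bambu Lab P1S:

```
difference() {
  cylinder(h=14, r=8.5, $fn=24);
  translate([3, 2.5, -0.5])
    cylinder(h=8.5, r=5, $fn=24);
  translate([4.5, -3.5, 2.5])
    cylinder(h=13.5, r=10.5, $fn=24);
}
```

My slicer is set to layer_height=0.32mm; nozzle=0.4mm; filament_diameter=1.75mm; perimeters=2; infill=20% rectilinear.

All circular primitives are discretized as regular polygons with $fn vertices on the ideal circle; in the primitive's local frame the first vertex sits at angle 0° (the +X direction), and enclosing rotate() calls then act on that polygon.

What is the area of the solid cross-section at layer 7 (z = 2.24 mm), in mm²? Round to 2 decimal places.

148.47 mm²

At z = 2.24 mm: the r=8.5 cylinder gives a regular 24-gon of circumradius 8.5 (constant along its height) (area = (24/2)·8.500²·sin(360°/24) = 224.40 mm²); the r=5 cylinder at (3, 2.5) contributes a regular 24-gon of circumradius 5 (area = (24/2)·5.000²·sin(360°/24) = 77.65 mm²); the cylinder at (4.5, -3.5) does not reach this height (z outside [2.5, 16]); Subtracting the remaining from the first: starting from the r=8.5 cylinder (224.40 mm²), the r=5 cylinder at (3, 2.5) partially overlaps it — only the 75.92 mm² overlap (of its 77.65 mm²) is removed, clipping the outline — area = 148.47 mm². Overall, the cross-section is a single solid region. Net area = 148.47 mm².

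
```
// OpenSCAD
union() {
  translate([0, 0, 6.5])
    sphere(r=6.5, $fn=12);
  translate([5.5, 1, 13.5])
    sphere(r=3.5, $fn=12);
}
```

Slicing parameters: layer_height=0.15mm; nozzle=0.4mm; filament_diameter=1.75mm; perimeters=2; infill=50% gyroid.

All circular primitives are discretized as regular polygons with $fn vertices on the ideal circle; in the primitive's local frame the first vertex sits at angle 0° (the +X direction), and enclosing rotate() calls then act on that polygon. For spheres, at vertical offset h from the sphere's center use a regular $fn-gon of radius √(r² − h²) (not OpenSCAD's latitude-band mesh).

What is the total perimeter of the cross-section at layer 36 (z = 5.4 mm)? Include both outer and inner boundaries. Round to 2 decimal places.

39.79 mm

At z = 5.4 mm: the r=6.5 sphere slices to a regular 12-gon of circumradius 6.406 (√(r²−h²) with h=1.1 from center) (perimeter = 2·12·6.406·sin(180°/12) = 39.79 mm); the sphere at (5.5, 1) is not intersected at this z (|z−center|=8.100 > r=3.5); Merging all regions: only the r=6.5 sphere is present, so the union is just that shape — boundary = 39.79 mm. Overall, the cross-section is a single solid region. Total boundary length (outer) = 39.79 mm.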